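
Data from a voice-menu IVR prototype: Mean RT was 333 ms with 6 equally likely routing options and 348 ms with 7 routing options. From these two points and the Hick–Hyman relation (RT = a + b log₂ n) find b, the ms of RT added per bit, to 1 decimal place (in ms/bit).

67.4 ms/bit

The slope on a log₂ axis is (348 − 333) / (2.8074 − 2.5850) = 67.448 ms/bit.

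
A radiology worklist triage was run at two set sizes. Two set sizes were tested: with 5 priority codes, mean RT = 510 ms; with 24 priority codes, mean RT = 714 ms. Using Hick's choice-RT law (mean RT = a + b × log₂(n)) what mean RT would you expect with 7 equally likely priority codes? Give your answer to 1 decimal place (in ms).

Solve the two-equation system in a and b:
  b = (714 − 510) / (log₂ 24 − log₂ 5) = 204 / (4.5850 − 2.3219) = 90.144 ms/bit
  a = 510 − 90.144 × 2.3219 = 300.691 ms
Then RT(7) = 300.691 + 90.144 × log₂ 7 = 300.691 + 90.144 × 2.8074 ≈ 553.759 ms.

553.8 ms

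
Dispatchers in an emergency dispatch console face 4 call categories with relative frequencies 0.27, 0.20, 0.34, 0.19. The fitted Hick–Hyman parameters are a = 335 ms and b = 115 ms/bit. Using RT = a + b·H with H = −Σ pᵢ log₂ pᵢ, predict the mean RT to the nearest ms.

560 ms

Entropy contributions −pᵢ log₂ pᵢ: 0.5100, 0.4644, 0.5292, 0.4552; sum H = 1.9588 bits.
RT = a + bH = 335 + 115·1.9588 = 560.26 ms.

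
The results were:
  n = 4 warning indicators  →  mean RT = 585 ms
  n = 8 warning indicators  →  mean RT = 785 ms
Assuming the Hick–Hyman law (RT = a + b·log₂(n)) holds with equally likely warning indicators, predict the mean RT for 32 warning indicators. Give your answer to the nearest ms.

Fit slope and intercept:
  b = (785 − 585) / (log₂ 8 − log₂ 4) = 200 / (3 − 2) = 200 ms/bit
  a = 585 − 200 × 2 = 185 ms
Then RT(32) = 185 + 200 × log₂ 32 = 185 + 200 × 5 ≈ 1185.000 ms.

1185 ms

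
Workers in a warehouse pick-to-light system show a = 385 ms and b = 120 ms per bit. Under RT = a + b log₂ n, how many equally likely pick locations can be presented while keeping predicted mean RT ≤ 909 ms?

Set 385 + 120·log₂ n ≤ 909 → log₂ n ≤ (909 − 385)/120 = 4.3667.
So n ≤ 2^4.3667 = 20.630; the largest integer n is 20.

20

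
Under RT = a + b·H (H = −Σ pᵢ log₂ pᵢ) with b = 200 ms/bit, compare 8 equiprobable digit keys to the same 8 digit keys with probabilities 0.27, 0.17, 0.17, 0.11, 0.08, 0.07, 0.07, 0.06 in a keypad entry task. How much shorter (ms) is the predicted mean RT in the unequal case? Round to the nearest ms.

40 ms

Equiprobable entropy H₀ = log₂ 8 = 3.0000 bits.
Skewed entropy H = −Σ pᵢ log₂ pᵢ = 2.8016 bits.
ΔRT = b·(H₀ − H) = 200 × 0.1984 = 39.67 ms.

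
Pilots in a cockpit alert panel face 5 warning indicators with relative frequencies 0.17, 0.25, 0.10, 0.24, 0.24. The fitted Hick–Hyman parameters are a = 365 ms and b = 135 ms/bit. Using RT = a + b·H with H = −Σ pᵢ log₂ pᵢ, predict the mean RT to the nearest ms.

669 ms

Entropy contributions −pᵢ log₂ pᵢ: 0.4346, 0.5000, 0.3322, 0.4941, 0.4941; sum H = 2.2550 bits.
RT = a + bH = 365 + 135·2.2550 = 669.43 ms.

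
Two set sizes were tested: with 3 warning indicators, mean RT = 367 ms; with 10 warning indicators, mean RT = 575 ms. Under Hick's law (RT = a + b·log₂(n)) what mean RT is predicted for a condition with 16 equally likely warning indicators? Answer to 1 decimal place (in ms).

656.2 ms

Solve the two-equation system in a and b:
  b = (575 − 367) / (log₂ 10 − log₂ 3) = 208 / (3.3219 − 1.5850) = 119.749 ms/bit
  a = 367 − 119.749 × 1.5850 = 177.202 ms
Then RT(16) = 177.202 + 119.749 × log₂ 16 = 177.202 + 119.749 × 4 ≈ 656.198 ms.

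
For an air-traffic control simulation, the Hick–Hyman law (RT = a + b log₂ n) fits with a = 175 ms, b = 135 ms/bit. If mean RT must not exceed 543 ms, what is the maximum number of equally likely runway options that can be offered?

135·log₂ n ≤ 543 − 175 = 368, giving log₂ n ≤ 2.7259 and n ≤ 6.616. The largest whole number is 6.

6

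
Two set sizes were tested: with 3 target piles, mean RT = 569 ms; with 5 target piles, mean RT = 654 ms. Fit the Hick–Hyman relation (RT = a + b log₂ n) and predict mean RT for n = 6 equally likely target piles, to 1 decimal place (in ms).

RT is linear in log₂ n, so two points fix the line:
  b = (654 − 569) / (log₂ 5 − log₂ 3) = 85 / (2.3219 − 1.5850) = 115.338 ms/bit
  a = 569 − 115.338 × 1.5850 = 386.194 ms
Then RT(6) = 386.194 + 115.338 × log₂ 6 = 386.194 + 115.338 × 2.5850 ≈ 684.338 ms.

684.3 ms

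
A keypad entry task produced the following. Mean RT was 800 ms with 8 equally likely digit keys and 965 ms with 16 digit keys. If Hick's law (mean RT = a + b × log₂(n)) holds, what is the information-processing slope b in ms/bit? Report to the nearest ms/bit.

The slope on a log₂ axis is (965 − 800) / (4 − 3) = 165 ms/bit.

165 ms/bit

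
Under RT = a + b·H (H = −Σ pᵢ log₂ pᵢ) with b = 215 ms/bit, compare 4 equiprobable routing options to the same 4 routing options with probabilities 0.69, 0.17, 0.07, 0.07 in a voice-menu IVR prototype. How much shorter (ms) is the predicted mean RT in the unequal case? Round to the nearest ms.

Equiprobable entropy H₀ = log₂ 4 = 2.0000 bits.
Skewed entropy H = −Σ pᵢ log₂ pᵢ = 1.3411 bits.
ΔRT = b·(H₀ − H) = 215 × 0.6589 = 141.67 ms.

142 ms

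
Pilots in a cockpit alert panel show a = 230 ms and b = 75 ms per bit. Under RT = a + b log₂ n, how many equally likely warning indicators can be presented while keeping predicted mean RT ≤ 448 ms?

7

75·log₂ n ≤ 448 − 230 = 218, giving log₂ n ≤ 2.9067 and n ≤ 7.499. The largest whole number is 7.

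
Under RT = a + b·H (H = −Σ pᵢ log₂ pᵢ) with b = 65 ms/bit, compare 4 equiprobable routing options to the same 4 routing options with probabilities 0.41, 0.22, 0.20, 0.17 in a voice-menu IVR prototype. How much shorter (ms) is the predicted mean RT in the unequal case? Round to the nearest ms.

6 ms

The RT saving is b·ΔH. Equiprobable H₀ = log₂(4) = 2.0000 bits; with the given probabilities H = 1.9069 bits.
b·(H₀ − H) = 65 × (2.0000 − 1.9069) = 6.05 ms.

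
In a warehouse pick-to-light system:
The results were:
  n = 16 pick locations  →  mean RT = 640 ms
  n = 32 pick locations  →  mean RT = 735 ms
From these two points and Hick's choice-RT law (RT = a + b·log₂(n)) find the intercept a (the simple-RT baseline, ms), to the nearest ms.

260 ms

The slope on a log₂ axis is (735 − 640) / (5 − 4) = 95 ms/bit.
a = RT₁ − b·log₂ n₁ = 640 − 95 × 4 = 260.000 ms.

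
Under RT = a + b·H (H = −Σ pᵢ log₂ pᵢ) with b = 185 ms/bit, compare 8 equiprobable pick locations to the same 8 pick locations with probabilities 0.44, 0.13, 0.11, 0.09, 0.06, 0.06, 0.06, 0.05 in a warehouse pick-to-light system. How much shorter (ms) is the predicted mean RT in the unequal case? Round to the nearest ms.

The RT saving is b·ΔH. Equiprobable H₀ = log₂(8) = 3.0000 bits; with the given probabilities H = 2.5134 bits.
b·(H₀ − H) = 185 × (3.0000 − 2.5134) = 90.02 ms.

90 ms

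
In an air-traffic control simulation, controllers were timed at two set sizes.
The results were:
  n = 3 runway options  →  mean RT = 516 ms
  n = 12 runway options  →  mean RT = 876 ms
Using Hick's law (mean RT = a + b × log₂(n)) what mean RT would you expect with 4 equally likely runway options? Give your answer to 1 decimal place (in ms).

RT is linear in log₂ n, so two points fix the line:
  b = (876 − 516) / (log₂ 12 − log₂ 3) = 360 / (3.5850 − 1.5850) = 180.000 ms/bit
  a = 516 − 180.000 × 1.5850 = 230.707 ms
Then RT(4) = 230.707 + 180.000 × log₂ 4 = 230.707 + 180.000 × 2 ≈ 590.707 ms.

590.7 ms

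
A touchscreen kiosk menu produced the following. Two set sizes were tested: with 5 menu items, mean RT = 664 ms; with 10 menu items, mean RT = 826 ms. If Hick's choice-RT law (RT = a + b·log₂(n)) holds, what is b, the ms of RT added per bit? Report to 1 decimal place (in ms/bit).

Slope: b = (826 − 664) / (log₂ 10 − log₂ 5) = 162/1.0000 = 162.000 ms/bit.

162.0 ms/bit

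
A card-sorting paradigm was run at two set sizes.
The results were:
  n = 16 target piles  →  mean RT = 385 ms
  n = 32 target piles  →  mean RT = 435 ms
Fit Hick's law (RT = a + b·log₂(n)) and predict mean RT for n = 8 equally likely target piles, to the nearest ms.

335 ms

Fit slope and intercept:
  b = (435 − 385) / (log₂ 32 − log₂ 16) = 50 / (5 − 4) = 50 ms/bit
  a = 385 − 50 × 4 = 185 ms
Then RT(8) = 185 + 50 × log₂ 8 = 185 + 50 × 3 ≈ 335.000 ms.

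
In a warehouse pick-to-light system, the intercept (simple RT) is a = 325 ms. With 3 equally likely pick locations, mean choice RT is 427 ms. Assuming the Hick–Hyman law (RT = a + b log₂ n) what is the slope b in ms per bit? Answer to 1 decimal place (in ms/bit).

64.4 ms/bit

b = (427 − 325) / log₂(3) = 102 / 1.5850 = 64.355 ms/bit.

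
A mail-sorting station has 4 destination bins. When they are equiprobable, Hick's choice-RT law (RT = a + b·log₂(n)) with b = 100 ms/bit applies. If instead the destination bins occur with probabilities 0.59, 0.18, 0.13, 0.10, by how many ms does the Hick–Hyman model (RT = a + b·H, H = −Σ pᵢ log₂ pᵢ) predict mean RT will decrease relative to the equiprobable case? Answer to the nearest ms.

Equiprobable entropy H₀ = log₂ 4 = 2.0000 bits.
Skewed entropy H = −Σ pᵢ log₂ pᵢ = 1.6093 bits.
ΔRT = b·(H₀ − H) = 100 × 0.3907 = 39.07 ms.

39 ms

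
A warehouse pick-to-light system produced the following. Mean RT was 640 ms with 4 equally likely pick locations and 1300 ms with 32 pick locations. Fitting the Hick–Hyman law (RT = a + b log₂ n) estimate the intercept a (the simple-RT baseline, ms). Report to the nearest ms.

200 ms

b = (RT₂ − RT₁)/(log₂ n₂ − log₂ n₁) = (1300 − 640)/(5 − 2) = 220 ms/bit.
Intercept: a = 640 − 220·log₂(4) = 200.000 ms.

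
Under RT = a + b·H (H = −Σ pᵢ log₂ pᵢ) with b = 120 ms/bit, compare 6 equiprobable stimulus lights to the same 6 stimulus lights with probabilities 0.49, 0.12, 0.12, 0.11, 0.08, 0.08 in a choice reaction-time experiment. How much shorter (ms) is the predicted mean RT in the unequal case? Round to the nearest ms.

The RT saving is b·ΔH. Equiprobable H₀ = log₂(6) = 2.5850 bits; with the given probabilities H = 2.1717 bits.
b·(H₀ − H) = 120 × (2.5850 − 2.1717) = 49.59 ms.

50 ms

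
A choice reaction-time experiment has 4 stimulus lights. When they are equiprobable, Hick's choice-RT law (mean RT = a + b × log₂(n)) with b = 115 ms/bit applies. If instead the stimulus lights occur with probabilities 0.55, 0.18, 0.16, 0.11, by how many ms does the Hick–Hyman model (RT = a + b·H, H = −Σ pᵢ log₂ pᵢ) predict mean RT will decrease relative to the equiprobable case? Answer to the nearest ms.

The RT saving is b·ΔH. Equiprobable H₀ = log₂(4) = 2.0000 bits; with the given probabilities H = 1.6930 bits.
b·(H₀ − H) = 115 × (2.0000 − 1.6930) = 35.31 ms.

35 ms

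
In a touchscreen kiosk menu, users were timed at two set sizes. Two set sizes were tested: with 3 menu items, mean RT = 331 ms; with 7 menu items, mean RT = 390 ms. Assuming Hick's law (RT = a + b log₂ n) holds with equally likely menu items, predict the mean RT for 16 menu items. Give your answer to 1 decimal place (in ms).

RT is linear in log₂ n, so two points fix the line:
  b = (390 − 331) / (log₂ 7 − log₂ 3) = 59 / (2.8074 − 1.5850) = 48.266 ms/bit
  a = 331 − 48.266 × 1.5850 = 254.500 ms
Then RT(16) = 254.500 + 48.266 × log₂ 16 = 254.500 + 48.266 × 4 ≈ 447.564 ms.

447.6 ms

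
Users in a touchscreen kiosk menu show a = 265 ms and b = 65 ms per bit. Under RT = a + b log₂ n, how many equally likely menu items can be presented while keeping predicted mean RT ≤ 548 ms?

65·log₂ n ≤ 548 − 265 = 283, giving log₂ n ≤ 4.3538 and n ≤ 20.447. The largest whole number is 20.

20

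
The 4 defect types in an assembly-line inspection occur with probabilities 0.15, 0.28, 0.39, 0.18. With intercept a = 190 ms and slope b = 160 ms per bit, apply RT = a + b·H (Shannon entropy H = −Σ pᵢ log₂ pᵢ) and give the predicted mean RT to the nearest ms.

494 ms

Entropy contributions −pᵢ log₂ pᵢ: 0.4105, 0.5142, 0.5298, 0.4453; sum H = 1.8999 bits.
RT = a + bH = 190 + 160·1.8999 = 493.98 ms.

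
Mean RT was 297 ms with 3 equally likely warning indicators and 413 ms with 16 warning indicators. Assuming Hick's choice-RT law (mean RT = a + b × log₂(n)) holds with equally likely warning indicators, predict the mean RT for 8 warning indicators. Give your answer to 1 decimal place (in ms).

365.0 ms

With log₂ n on the abscissa the relation is linear; from the two conditions:
  b = (413 − 297) / (log₂ 16 − log₂ 3) = 116 / (4 − 1.5850) = 48.032 ms/bit
  a = 297 − 48.032 × 1.5850 = 220.870 ms
Then RT(8) = 220.870 + 48.032 × log₂ 8 = 220.870 + 48.032 × 3 ≈ 364.968 ms.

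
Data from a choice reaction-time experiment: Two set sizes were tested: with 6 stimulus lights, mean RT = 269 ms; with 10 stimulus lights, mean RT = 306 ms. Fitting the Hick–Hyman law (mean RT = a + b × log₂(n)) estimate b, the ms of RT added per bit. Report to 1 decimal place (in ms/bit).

The slope on a log₂ axis is (306 − 269) / (3.3219 − 2.5850) = 50.206 ms/bit.

50.2 ms/bit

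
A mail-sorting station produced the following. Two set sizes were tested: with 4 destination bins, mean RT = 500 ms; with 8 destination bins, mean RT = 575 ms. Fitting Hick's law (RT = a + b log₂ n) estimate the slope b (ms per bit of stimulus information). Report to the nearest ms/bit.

75 ms/bit

Slope: b = (575 − 500) / (log₂ 8 − log₂ 4) = 75/1.0000 = 75 ms/bit.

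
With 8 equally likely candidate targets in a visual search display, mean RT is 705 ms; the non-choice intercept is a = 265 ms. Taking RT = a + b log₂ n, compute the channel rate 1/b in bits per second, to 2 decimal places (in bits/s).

6.82 bits/s

b = (705 − 265)/log₂ 8 = 440/3 = 146.667 ms per bit = 0.14667 s/bit; the reciprocal is 6.818 bits/s.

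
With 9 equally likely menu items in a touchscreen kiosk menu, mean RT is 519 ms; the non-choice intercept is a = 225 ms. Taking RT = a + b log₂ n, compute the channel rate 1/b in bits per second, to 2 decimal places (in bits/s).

10.78 bits/s

b = (519 − 225)/log₂ 9 = 294/3.1699 = 92.747 ms per bit = 0.09275 s/bit; the reciprocal is 10.782 bits/s.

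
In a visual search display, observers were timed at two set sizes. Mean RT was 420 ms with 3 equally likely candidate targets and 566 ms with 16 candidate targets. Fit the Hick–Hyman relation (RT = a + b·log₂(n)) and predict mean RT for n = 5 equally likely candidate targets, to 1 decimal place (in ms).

464.6 ms

RT is linear in log₂ n, so two points fix the line:
  b = (566 − 420) / (log₂ 16 − log₂ 3) = 146 / (4 − 1.5850) = 60.455 ms/bit
  a = 420 − 60.455 × 1.5850 = 324.182 ms
Then RT(5) = 324.182 + 60.455 × log₂ 5 = 324.182 + 60.455 × 2.3219 ≈ 464.553 ms.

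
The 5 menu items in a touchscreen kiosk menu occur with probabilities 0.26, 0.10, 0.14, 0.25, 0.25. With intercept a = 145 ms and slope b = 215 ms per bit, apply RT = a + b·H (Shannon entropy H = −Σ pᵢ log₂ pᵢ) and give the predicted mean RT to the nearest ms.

625 ms

H = 0.26·log₂(1/0.26) + 0.10·log₂(1/0.10) + 0.14·log₂(1/0.14) + 0.25·log₂(1/0.25) + 0.25·log₂(1/0.25) = 2.2346 bits.
RT = 145 + 215 × 2.2346 = 625.44 ms.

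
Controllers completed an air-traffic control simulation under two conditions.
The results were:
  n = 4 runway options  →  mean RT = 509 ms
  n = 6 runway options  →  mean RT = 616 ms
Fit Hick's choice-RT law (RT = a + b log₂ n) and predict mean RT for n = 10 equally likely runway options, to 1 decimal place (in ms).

750.8 ms

Solve the two-equation system in a and b:
  b = (616 − 509) / (log₂ 6 − log₂ 4) = 107 / (2.5850 − 2) = 182.918 ms/bit
  a = 509 − 182.918 × 2 = 143.165 ms
Then RT(10) = 143.165 + 182.918 × log₂ 10 = 143.165 + 182.918 × 3.3219 ≈ 750.804 ms.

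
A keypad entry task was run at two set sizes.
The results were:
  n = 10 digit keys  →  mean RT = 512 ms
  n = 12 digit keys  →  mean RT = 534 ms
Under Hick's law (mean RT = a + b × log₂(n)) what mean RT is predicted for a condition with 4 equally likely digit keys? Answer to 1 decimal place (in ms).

401.4 ms

Fit slope and intercept:
  b = (534 − 512) / (log₂ 12 − log₂ 10) = 22 / (3.5850 − 3.3219) = 83.639 ms/bit
  a = 512 − 83.639 × 3.3219 = 234.156 ms
Then RT(4) = 234.156 + 83.639 × log₂ 4 = 234.156 + 83.639 × 2 ≈ 401.435 ms.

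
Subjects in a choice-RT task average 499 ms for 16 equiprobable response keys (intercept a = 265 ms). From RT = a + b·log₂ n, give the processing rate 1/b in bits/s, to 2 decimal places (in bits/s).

b = (499 − 265)/log₂ 16 = 234/4 = 58.500 ms per bit = 0.05850 s/bit; the reciprocal is 17.094 bits/s.

17.09 bits/s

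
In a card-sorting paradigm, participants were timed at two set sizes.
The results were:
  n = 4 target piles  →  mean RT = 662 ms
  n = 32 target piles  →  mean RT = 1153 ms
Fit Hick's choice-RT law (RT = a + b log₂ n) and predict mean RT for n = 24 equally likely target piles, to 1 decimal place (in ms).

1085.1 ms

Fit slope and intercept:
  b = (1153 − 662) / (log₂ 32 − log₂ 4) = 491 / (5 − 2) = 163.667 ms/bit
  a = 662 − 163.667 × 2 = 334.667 ms
Then RT(24) = 334.667 + 163.667 × log₂ 24 = 334.667 + 163.667 × 4.5850 ≈ 1085.072 ms.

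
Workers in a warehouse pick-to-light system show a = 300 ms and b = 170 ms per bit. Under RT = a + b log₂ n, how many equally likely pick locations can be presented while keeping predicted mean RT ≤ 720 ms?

Information budget: (720 − 300)/170 = 2.4706 bits, so n ≤ 2^2.4706 = 5.543 → at most 5.

5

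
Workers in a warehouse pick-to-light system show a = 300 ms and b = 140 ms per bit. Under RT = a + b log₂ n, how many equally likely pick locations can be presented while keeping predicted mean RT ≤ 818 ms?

140·log₂ n ≤ 818 − 300 = 518, giving log₂ n ≤ 3.7000 and n ≤ 12.996. The largest whole number is 12.

12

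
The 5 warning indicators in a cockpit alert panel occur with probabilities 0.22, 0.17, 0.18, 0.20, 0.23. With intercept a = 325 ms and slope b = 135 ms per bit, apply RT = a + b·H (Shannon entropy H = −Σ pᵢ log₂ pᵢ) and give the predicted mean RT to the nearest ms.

637 ms

H = 0.22·log₂(1/0.22) + 0.17·log₂(1/0.17) + 0.18·log₂(1/0.18) + 0.20·log₂(1/0.20) + 0.23·log₂(1/0.23) = 2.3125 bits.
RT = 325 + 135 × 2.3125 = 637.19 ms.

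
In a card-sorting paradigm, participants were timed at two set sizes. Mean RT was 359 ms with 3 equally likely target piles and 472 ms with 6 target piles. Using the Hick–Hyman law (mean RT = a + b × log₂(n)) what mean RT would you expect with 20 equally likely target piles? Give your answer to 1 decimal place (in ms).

Solve the two-equation system in a and b:
  b = (472 − 359) / (log₂ 6 − log₂ 3) = 113 / (2.5850 − 1.5850) = 113.000 ms/bit
  a = 359 − 113.000 × 1.5850 = 179.899 ms
Then RT(20) = 179.899 + 113.000 × log₂ 20 = 179.899 + 113.000 × 4.3219 ≈ 668.277 ms.

668.3 ms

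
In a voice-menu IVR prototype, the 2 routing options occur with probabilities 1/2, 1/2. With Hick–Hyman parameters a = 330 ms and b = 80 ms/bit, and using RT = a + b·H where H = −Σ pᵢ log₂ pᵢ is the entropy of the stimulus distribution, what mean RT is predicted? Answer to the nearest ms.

H = −Σ pᵢ log₂ pᵢ = 0.5·1 + 0.5·1 = 1.000 bits.
RT = 330 + 80 × 1.000 = 410.00 ms.

410 ms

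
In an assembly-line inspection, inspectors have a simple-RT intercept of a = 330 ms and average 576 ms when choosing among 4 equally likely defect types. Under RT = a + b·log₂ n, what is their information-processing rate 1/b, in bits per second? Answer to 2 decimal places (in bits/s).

b = (576 − 330)/log₂ 4 = 246/2 = 123.000 ms per bit = 0.12300 s/bit; the reciprocal is 8.130 bits/s.

8.13 bits/s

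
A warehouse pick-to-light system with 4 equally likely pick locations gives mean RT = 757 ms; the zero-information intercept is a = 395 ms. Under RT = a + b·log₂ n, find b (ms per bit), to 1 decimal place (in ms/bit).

4 alternatives carry log₂ 4 = 2 bits; the choice cost is 757 − 395 = 362 ms, so b = 362/2 = 181.000 ms/bit.

181.0 ms/bit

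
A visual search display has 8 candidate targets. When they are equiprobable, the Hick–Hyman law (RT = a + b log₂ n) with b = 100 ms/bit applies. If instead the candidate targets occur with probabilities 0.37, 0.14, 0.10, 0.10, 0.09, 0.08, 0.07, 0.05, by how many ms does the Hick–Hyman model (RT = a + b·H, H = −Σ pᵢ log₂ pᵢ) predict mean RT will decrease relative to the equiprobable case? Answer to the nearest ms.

Equiprobable entropy H₀ = log₂ 8 = 3.0000 bits.
Skewed entropy H = −Σ pᵢ log₂ pᵢ = 2.6810 bits.
ΔRT = b·(H₀ − H) = 100 × 0.3190 = 31.90 ms.

32 ms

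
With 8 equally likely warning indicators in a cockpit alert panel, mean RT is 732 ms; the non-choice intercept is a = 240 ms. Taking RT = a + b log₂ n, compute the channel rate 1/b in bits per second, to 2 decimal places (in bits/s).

6.10 bits/s

Choice component = 732 − 240 = 492 ms over log₂(8) = 3 bits.
b = 492 / 3 = 164.000 ms/bit, so 1/b = 6.098 bits/s.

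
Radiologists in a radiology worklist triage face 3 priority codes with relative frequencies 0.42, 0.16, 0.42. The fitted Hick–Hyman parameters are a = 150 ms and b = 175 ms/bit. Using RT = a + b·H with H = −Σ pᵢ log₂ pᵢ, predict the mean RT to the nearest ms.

408 ms

H = 0.42·log₂(1/0.42) + 0.16·log₂(1/0.16) + 0.42·log₂(1/0.42) = 1.4743 bits.
RT = 150 + 175 × 1.4743 = 408.00 ms.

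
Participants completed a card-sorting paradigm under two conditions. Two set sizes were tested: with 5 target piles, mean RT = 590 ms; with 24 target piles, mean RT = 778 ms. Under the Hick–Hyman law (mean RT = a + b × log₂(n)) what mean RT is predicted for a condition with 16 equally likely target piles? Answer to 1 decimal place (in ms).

Fit slope and intercept:
  b = (778 − 590) / (log₂ 24 − log₂ 5) = 188 / (4.5850 − 2.3219) = 83.074 ms/bit
  a = 590 − 83.074 × 2.3219 = 397.107 ms
Then RT(16) = 397.107 + 83.074 × log₂ 16 = 397.107 + 83.074 × 4 ≈ 729.405 ms.

729.4 ms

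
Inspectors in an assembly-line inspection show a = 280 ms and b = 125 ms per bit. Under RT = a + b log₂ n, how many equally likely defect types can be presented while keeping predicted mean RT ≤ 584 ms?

Set 280 + 125·log₂ n ≤ 584 → log₂ n ≤ (584 − 280)/125 = 2.4320.
So n ≤ 2^2.4320 = 5.396; the largest integer n is 5.

5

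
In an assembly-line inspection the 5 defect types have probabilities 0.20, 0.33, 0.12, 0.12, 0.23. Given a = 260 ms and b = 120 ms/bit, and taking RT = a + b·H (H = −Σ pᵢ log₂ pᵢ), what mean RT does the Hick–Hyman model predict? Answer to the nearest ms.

526 ms

Entropy contributions −pᵢ log₂ pᵢ: 0.4644, 0.5278, 0.3671, 0.3671, 0.4877; sum H = 2.2140 bits.
RT = a + bH = 260 + 120·2.2140 = 525.68 ms.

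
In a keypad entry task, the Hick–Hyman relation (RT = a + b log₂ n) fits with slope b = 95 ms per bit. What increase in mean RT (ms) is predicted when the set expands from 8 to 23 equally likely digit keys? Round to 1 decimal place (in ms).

ΔRT = (a + b log₂ n₂) − (a + b log₂ n₁) = b·(log₂ n₂ − log₂ n₁).
log₂(23) − log₂(8) = 4.5236 − 3 = 1.5236.
ΔRT = 95 × 1.5236 = 144.738 ms.

144.7 ms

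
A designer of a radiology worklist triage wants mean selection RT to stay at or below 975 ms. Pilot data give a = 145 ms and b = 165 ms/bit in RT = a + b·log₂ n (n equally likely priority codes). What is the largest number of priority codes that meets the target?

32

165·log₂ n ≤ 975 − 145 = 830, giving log₂ n ≤ 5.0303 and n ≤ 32.679. The largest whole number is 32.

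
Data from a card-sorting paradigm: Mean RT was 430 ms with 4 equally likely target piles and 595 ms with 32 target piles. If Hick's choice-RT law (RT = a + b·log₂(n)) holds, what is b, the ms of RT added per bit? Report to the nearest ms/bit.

b = (RT₂ − RT₁)/(log₂ n₂ − log₂ n₁) = (595 − 430)/(5 − 2) = 55 ms/bit.

55 ms/bit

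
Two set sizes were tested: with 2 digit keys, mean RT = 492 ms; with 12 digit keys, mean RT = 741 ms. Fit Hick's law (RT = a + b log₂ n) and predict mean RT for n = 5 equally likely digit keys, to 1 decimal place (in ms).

RT is linear in log₂ n, so two points fix the line:
  b = (741 − 492) / (log₂ 12 − log₂ 2) = 249 / (3.5850 − 1) = 96.326 ms/bit
  a = 492 − 96.326 × 1 = 395.674 ms
Then RT(5) = 395.674 + 96.326 × log₂ 5 = 395.674 + 96.326 × 2.3219 ≈ 619.337 ms.

619.3 ms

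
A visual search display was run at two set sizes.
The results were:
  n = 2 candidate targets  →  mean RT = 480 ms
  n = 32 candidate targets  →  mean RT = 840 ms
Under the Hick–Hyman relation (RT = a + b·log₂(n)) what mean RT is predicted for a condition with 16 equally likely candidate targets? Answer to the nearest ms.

Fit slope and intercept:
  b = (840 − 480) / (log₂ 32 − log₂ 2) = 360 / (5 − 1) = 90 ms/bit
  a = 480 − 90 × 1 = 390 ms
Then RT(16) = 390 + 90 × log₂ 16 = 390 + 90 × 4 ≈ 750.000 ms.

750 ms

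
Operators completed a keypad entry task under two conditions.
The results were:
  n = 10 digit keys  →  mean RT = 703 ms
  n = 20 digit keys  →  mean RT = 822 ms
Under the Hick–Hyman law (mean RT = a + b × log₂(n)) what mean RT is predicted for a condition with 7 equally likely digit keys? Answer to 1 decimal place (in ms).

641.8 ms

Fit slope and intercept:
  b = (822 − 703) / (log₂ 20 − log₂ 10) = 119 / (4.3219 − 3.3219) = 119.000 ms/bit
  a = 703 − 119.000 × 3.3219 = 307.691 ms
Then RT(7) = 307.691 + 119.000 × log₂ 7 = 307.691 + 119.000 × 2.8074 ≈ 641.766 ms.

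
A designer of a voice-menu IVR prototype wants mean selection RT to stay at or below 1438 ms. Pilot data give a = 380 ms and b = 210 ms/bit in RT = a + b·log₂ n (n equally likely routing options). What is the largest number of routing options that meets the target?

32

Information budget: (1438 − 380)/210 = 5.0381 bits, so n ≤ 2^5.0381 = 32.856 → at most 32.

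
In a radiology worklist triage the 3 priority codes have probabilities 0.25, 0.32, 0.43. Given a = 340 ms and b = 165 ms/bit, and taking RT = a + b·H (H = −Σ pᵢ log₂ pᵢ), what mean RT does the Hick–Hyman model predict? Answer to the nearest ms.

H = 0.25·log₂(1/0.25) + 0.32·log₂(1/0.32) + 0.43·log₂(1/0.43) = 1.5496 bits.
RT = 340 + 165 × 1.5496 = 595.68 ms.

596 ms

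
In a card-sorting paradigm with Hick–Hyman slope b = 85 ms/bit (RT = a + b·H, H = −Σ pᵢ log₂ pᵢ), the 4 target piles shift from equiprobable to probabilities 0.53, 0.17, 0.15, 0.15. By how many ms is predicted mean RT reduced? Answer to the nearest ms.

22 ms

Equiprobable entropy H₀ = log₂ 4 = 2.0000 bits.
Skewed entropy H = −Σ pᵢ log₂ pᵢ = 1.7411 bits.
ΔRT = b·(H₀ − H) = 85 × 0.2589 = 22.00 ms.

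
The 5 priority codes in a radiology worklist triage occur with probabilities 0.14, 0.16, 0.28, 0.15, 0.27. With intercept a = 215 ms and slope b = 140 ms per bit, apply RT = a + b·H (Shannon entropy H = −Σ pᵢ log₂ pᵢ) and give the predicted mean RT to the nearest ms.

531 ms

Entropy contributions −pᵢ log₂ pᵢ: 0.3971, 0.4230, 0.5142, 0.4105, 0.5100; sum H = 2.2549 bits.
RT = a + bH = 215 + 140·2.2549 = 530.69 ms.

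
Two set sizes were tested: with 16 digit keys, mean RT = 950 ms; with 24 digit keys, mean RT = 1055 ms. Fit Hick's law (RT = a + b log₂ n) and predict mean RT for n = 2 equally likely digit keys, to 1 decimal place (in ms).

411.5 ms

Solve the two-equation system in a and b:
  b = (1055 − 950) / (log₂ 24 − log₂ 16) = 105 / (4.5850 − 4) = 179.499 ms/bit
  a = 950 − 179.499 × 4 = 232.005 ms
Then RT(2) = 232.005 + 179.499 × log₂ 2 = 232.005 + 179.499 × 1 ≈ 411.504 ms.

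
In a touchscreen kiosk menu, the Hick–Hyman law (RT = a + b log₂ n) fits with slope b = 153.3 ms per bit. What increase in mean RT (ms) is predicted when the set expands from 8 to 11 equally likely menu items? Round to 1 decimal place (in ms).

The intercept a cancels: ΔRT = b·(log₂ n₂ − log₂ n₁) = b·log₂(n₂/n₁).
log₂(11) − log₂(8) = 3.4594 − 3 = 0.4594.
ΔRT = 153.3 × 0.4594 = 70.431 ms.

70.4 ms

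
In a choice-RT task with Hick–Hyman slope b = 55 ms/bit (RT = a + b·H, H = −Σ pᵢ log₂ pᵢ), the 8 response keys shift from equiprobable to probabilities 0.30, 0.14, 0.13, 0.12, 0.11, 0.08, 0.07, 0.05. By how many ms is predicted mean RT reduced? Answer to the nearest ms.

11 ms

The RT saving is b·ΔH. Equiprobable H₀ = log₂(8) = 3.0000 bits; with the given probabilities H = 2.7944 bits.
b·(H₀ − H) = 55 × (3.0000 − 2.7944) = 11.31 ms.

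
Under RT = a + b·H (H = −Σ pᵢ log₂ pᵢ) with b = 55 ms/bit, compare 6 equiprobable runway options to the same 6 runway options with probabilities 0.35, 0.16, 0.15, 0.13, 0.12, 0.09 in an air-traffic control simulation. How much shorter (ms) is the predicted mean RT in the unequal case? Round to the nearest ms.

9 ms

Equiprobable entropy H₀ = log₂ 6 = 2.5850 bits.
Skewed entropy H = −Σ pᵢ log₂ pᵢ = 2.4260 bits.
ΔRT = b·(H₀ − H) = 55 × 0.1589 = 8.74 ms.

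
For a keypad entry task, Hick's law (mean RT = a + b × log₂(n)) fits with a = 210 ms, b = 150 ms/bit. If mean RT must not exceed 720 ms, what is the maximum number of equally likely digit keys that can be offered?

Information budget: (720 − 210)/150 = 3.4000 bits, so n ≤ 2^3.4000 = 10.556 → at most 10.

10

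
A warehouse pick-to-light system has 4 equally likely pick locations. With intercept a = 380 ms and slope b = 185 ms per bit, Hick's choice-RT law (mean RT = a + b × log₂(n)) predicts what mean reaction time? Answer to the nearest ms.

750 ms

log₂(4) = 2 bits, so RT = 380 + 185 × 2 ≈ 750.000 ms.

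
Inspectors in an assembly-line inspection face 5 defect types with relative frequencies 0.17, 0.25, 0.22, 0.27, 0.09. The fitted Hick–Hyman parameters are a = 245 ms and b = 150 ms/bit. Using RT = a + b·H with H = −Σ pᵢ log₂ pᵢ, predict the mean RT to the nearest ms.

581 ms

H = 0.17·log₂(1/0.17) + 0.25·log₂(1/0.25) + 0.22·log₂(1/0.22) + 0.27·log₂(1/0.27) + 0.09·log₂(1/0.09) = 2.2378 bits.
RT = 245 + 150 × 2.2378 = 580.68 ms.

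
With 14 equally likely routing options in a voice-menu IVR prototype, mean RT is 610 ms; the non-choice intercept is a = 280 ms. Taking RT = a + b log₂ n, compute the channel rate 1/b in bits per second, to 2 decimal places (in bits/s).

11.54 bits/s

b = (610 − 280)/log₂ 14 = 330/3.8074 = 86.674 ms per bit = 0.08667 s/bit; the reciprocal is 11.537 bits/s.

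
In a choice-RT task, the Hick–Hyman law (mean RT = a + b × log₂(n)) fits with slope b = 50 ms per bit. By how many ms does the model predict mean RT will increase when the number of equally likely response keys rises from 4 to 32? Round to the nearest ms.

Only the slope matters, since a is common to both: ΔRT = b·log₂(n₂/n₁).
log₂(32) − log₂(4) = log₂(32/4) = log₂(8) = 3.
ΔRT = 50 × 3.0000 = 150.000 ms.

150 ms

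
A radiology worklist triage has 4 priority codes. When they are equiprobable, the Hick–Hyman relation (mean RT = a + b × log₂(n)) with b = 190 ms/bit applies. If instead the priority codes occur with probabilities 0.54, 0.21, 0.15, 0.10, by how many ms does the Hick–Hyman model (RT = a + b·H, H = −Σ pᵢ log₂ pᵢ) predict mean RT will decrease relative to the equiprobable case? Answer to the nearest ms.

The RT saving is b·ΔH. Equiprobable H₀ = log₂(4) = 2.0000 bits; with the given probabilities H = 1.6956 bits.
b·(H₀ − H) = 190 × (2.0000 − 1.6956) = 57.84 ms.

58 ms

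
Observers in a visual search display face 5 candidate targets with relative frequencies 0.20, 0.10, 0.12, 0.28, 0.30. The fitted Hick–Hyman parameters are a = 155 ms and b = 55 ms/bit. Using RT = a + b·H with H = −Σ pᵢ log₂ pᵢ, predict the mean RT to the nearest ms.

H = 0.20·log₂(1/0.20) + 0.10·log₂(1/0.10) + 0.12·log₂(1/0.12) + 0.28·log₂(1/0.28) + 0.30·log₂(1/0.30) = 2.1990 bits.
RT = 155 + 55 × 2.1990 = 275.94 ms.

276 ms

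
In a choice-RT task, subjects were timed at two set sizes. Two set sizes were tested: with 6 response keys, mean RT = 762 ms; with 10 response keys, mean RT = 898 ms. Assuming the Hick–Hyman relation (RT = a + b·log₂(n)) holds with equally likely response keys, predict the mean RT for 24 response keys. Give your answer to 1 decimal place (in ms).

1131.1 ms

Fit slope and intercept:
  b = (898 − 762) / (log₂ 10 − log₂ 6) = 136 / (3.3219 − 2.5850) = 184.541 ms/bit
  a = 762 − 184.541 × 2.5850 = 284.970 ms
Then RT(24) = 284.970 + 184.541 × log₂ 24 = 284.970 + 184.541 × 4.5850 ≈ 1131.081 ms.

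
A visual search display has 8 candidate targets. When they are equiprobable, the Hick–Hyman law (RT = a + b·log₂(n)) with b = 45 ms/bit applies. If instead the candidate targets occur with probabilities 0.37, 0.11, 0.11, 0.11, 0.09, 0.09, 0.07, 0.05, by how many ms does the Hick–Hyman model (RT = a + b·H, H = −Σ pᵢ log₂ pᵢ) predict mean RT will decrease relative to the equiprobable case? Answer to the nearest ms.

14 ms

The RT saving is b·ΔH. Equiprobable H₀ = log₂(8) = 3.0000 bits; with the given probabilities H = 2.6915 bits.
b·(H₀ − H) = 45 × (3.0000 − 2.6915) = 13.88 ms.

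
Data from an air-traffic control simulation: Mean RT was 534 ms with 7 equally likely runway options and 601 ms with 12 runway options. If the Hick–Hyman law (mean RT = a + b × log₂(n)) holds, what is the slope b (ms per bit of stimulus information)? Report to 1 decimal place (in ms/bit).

b = (RT₂ − RT₁)/(log₂ n₂ − log₂ n₁) = (601 − 534)/(3.5850 − 2.8074) = 86.162 ms/bit.

86.2 ms/bit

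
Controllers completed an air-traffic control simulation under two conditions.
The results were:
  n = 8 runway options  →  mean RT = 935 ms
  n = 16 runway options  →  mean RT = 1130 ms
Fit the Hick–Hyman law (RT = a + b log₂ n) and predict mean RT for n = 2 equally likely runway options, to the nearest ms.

545 ms

RT is linear in log₂ n, so two points fix the line:
  b = (1130 − 935) / (log₂ 16 − log₂ 8) = 195 / (4 − 3) = 195 ms/bit
  a = 935 − 195 × 3 = 350 ms
Then RT(2) = 350 + 195 × log₂ 2 = 350 + 195 × 1 ≈ 545.000 ms.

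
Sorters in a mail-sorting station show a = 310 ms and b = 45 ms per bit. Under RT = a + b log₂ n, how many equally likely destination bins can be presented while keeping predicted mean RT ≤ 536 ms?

32

Set 310 + 45·log₂ n ≤ 536 → log₂ n ≤ (536 − 310)/45 = 5.0222.
So n ≤ 2^5.0222 = 32.497; the largest integer n is 32.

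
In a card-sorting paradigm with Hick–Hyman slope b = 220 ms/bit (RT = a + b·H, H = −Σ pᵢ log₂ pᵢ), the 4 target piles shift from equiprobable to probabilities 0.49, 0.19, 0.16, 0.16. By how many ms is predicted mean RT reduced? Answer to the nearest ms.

Equiprobable entropy H₀ = log₂ 4 = 2.0000 bits.
Skewed entropy H = −Σ pᵢ log₂ pᵢ = 1.8055 bits.
ΔRT = b·(H₀ − H) = 220 × 0.1945 = 42.78 ms.

43 ms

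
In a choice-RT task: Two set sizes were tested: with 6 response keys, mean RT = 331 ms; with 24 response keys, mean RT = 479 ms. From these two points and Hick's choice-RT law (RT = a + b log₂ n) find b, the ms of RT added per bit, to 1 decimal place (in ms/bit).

Slope: b = (479 − 331) / (log₂ 24 − log₂ 6) = 148/2.0000 = 74.000 ms/bit.

74.0 ms/bit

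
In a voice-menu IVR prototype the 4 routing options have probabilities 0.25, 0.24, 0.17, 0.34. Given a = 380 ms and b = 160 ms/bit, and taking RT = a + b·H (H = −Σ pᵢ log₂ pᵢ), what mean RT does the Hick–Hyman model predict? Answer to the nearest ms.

H = 0.25·log₂(1/0.25) + 0.24·log₂(1/0.24) + 0.17·log₂(1/0.17) + 0.34·log₂(1/0.34) = 1.9579 bits.
RT = 380 + 160 × 1.9579 = 693.26 ms.

693 ms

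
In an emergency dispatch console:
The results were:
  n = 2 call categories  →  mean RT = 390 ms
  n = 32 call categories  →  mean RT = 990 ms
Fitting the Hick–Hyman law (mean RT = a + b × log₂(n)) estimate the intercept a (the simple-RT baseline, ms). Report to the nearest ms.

240 ms

b = (RT₂ − RT₁)/(log₂ n₂ − log₂ n₁) = (990 − 390)/(5 − 1) = 150 ms/bit.
a = RT₁ − b·log₂ n₁ = 390 − 150 × 1 = 240.000 ms.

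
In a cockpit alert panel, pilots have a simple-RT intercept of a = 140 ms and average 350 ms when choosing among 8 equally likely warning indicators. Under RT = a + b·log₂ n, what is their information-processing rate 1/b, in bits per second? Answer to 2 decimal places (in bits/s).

14.29 bits/s

Choice component = 350 − 140 = 210 ms over log₂(8) = 3 bits.
b = 210 / 3 = 70.000 ms/bit, so 1/b = 14.286 bits/s.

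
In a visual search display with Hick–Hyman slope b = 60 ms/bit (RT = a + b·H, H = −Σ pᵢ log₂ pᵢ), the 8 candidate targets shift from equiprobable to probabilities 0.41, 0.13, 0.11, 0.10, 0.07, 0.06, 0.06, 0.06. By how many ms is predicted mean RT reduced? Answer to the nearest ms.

25 ms

The RT saving is b·ΔH. Equiprobable H₀ = log₂(8) = 3.0000 bits; with the given probabilities H = 2.5917 bits.
b·(H₀ − H) = 60 × (3.0000 − 2.5917) = 24.50 ms.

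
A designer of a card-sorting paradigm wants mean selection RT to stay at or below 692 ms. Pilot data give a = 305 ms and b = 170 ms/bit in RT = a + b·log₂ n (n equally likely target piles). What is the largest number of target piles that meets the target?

Information budget: (692 − 305)/170 = 2.2765 bits, so n ≤ 2^2.2765 = 4.845 → at most 4.

4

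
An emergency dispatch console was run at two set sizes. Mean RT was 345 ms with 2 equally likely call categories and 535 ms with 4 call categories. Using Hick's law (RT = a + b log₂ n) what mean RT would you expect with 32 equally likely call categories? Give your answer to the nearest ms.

1105 ms

With log₂ n on the abscissa the relation is linear; from the two conditions:
  b = (535 − 345) / (log₂ 4 − log₂ 2) = 190 / (2 − 1) = 190 ms/bit
  a = 345 − 190 × 1 = 155 ms
Then RT(32) = 155 + 190 × log₂ 32 = 155 + 190 × 5 ≈ 1105.000 ms.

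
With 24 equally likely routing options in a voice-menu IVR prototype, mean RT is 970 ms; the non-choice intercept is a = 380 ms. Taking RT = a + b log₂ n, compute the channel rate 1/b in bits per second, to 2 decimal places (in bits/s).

7.77 bits/s

Choice component = 970 − 380 = 590 ms over log₂(24) = 4.5850 bits.
b = 590 / 4.5850 = 128.682 ms/bit, so 1/b = 7.771 bits/s.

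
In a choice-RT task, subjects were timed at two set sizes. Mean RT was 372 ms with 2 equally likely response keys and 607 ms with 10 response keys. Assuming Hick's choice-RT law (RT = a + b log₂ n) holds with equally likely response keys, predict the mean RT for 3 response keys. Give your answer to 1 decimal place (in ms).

431.2 ms

RT is linear in log₂ n, so two points fix the line:
  b = (607 − 372) / (log₂ 10 − log₂ 2) = 235 / (3.3219 − 1) = 101.209 ms/bit
  a = 372 − 101.209 × 1 = 270.791 ms
Then RT(3) = 270.791 + 101.209 × log₂ 3 = 270.791 + 101.209 × 1.5850 ≈ 431.203 ms.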